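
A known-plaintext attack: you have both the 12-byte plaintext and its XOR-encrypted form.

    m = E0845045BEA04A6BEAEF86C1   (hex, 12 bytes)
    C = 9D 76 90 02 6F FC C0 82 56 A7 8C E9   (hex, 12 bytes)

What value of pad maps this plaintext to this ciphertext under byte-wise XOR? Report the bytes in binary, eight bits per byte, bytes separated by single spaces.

01111101 11110010 11000000 01000111 11010001 01011100 10001010 11101001 10111100 01001000 00001010 00101000

Since C = m ⊕ pad, XORing both sides with m gives pad = m ⊕ C.
11100000 ^ 10011101 = 01111101
10000100 ^ 01110110 = 11110010
01010000 ^ 10010000 = 11000000
01000101 ^ 00000010 = 01000111
10111110 ^ 01101111 = 11010001
10100000 ^ 11111100 = 01011100
01001010 ^ 11000000 = 10001010
01101011 ^ 10000010 = 11101001
11101010 ^ 01010110 = 10111100
11101111 ^ 10100111 = 01001000
10000110 ^ 10001100 = 00001010
11000001 ^ 11101001 = 00101000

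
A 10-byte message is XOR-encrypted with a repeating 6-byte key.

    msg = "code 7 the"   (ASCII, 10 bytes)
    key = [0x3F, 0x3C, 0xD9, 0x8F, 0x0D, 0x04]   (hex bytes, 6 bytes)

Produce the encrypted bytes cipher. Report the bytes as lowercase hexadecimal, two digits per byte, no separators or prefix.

5c53bdea2d331f48b1ea

The 6-byte key repeats, so the effective keystream is 3f 3c d9 8f 0d 04 3f 3c d9 8f.
byte 0: 63 ⊕ 3f = 5c
byte 1: 6f ⊕ 3c = 53
byte 2: 64 ⊕ d9 = bd
byte 3: 65 ⊕ 8f = ea
byte 4: 20 ⊕ 0d = 2d
byte 5: 37 ⊕ 04 = 33
byte 6: 20 ⊕ 3f = 1f
byte 7: 74 ⊕ 3c = 48
byte 8: 68 ⊕ d9 = b1
byte 9: 65 ⊕ 8f = ea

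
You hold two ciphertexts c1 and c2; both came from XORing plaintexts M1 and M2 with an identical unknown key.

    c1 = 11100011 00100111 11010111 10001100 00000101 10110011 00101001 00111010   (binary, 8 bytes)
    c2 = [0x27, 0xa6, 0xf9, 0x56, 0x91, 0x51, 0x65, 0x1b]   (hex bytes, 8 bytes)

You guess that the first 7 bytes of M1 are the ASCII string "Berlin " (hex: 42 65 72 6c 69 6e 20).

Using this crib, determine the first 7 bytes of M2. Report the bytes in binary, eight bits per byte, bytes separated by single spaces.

First, c1 ⊕ c2 = (M1 ⊕ K) ⊕ (M2 ⊕ K) = M1 ⊕ M2, so the key drops out. Then M2 = (M1 ⊕ M2) ⊕ M1 over the first 7 bytes.
byte 0: (e3 ⊕ 27) ⊕ 42 = c4 ⊕ 42 = 86
byte 1: (27 ⊕ a6) ⊕ 65 = 81 ⊕ 65 = e4
byte 2: (d7 ⊕ f9) ⊕ 72 = 2e ⊕ 72 = 5c
byte 3: (8c ⊕ 56) ⊕ 6c = da ⊕ 6c = b6
byte 4: (05 ⊕ 91) ⊕ 69 = 94 ⊕ 69 = fd
byte 5: (b3 ⊕ 51) ⊕ 6e = e2 ⊕ 6e = 8c
byte 6: (29 ⊕ 65) ⊕ 20 = 4c ⊕ 20 = 6c

10000110 11100100 01011100 10110110 11111101 10001100 01101100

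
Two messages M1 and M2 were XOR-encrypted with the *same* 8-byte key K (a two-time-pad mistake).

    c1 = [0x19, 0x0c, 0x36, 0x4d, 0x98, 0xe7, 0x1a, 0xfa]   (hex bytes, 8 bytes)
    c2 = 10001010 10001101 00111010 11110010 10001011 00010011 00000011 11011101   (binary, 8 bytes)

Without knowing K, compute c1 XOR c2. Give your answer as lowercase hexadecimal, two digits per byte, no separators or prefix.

c1 ⊕ c2 = (M1 ⊕ K) ⊕ (M2 ⊕ K) = M1 ⊕ M2 — the shared key cancels under XOR.
19 xor 8a = 93
0c xor 8d = 81
36 xor 3a = 0c
4d xor f2 = bf
98 xor 8b = 13
e7 xor 13 = f4
1a xor 03 = 19
fa xor dd = 27

93810cbf13f41927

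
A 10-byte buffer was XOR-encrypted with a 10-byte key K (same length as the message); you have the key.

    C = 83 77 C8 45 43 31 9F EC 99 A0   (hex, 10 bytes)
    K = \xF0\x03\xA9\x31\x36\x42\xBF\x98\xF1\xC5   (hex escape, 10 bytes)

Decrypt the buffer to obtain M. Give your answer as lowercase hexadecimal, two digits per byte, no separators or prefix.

XOR is its own inverse, so applying the key byte-wise gives the result directly.
10000011 xor 11110000 = 01110011
01110111 xor 00000011 = 01110100
11001000 xor 10101001 = 01100001
01000101 xor 00110001 = 01110100
01000011 xor 00110110 = 01110101
00110001 xor 01000010 = 01110011
10011111 xor 10111111 = 00100000
11101100 xor 10011000 = 01110100
10011001 xor 11110001 = 01101000
10100000 xor 11000101 = 01100101

73746174757320746865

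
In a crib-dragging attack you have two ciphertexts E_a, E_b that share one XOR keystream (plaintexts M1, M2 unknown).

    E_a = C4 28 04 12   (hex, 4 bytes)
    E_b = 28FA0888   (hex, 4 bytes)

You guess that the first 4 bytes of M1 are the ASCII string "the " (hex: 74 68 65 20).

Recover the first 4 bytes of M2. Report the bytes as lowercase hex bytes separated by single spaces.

First, E_a ⊕ E_b = (M1 ⊕ K) ⊕ (M2 ⊕ K) = M1 ⊕ M2, so the key drops out. Then M2 = (M1 ⊕ M2) ⊕ M1 over the first 4 bytes.
byte 0: (c4 XOR 28) XOR 74 = ec XOR 74 = 98
byte 1: (28 XOR fa) XOR 68 = d2 XOR 68 = ba
byte 2: (04 XOR 08) XOR 65 = 0c XOR 65 = 69
byte 3: (12 XOR 88) XOR 20 = 9a XOR 20 = ba

98 ba 69 ba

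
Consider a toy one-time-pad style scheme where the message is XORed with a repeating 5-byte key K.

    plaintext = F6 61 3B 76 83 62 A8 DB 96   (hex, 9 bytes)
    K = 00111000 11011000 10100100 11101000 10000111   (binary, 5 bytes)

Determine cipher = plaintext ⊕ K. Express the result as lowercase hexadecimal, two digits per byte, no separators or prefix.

ceb99f9e045a707f7e

The 5-byte key repeats, so the effective keystream is 38 d8 a4 e8 87 38 d8 a4 e8.
byte 0: 246 xor  56 = 206
byte 1:  97 xor 216 = 185
byte 2:  59 xor 164 = 159
byte 3: 118 xor 232 = 158
byte 4: 131 xor 135 =   4
byte 5:  98 xor  56 =  90
byte 6: 168 xor 216 = 112
byte 7: 219 xor 164 = 127
byte 8: 150 xor 232 = 126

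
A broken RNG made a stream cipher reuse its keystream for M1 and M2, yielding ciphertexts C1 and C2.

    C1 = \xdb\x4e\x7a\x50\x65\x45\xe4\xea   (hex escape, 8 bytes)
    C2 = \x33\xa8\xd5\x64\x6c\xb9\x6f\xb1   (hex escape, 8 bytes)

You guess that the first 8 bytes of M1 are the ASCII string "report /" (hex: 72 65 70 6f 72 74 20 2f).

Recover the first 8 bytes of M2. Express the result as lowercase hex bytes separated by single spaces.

First, C1 ⊕ C2 = (M1 ⊕ K) ⊕ (M2 ⊕ K) = M1 ⊕ M2, so the key drops out. Then M2 = (M1 ⊕ M2) ⊕ M1 over the first 8 bytes.
byte 0: (db XOR 33) XOR 72 = e8 XOR 72 = 9a
byte 1: (4e XOR a8) XOR 65 = e6 XOR 65 = 83
byte 2: (7a XOR d5) XOR 70 = af XOR 70 = df
byte 3: (50 XOR 64) XOR 6f = 34 XOR 6f = 5b
byte 4: (65 XOR 6c) XOR 72 = 09 XOR 72 = 7b
byte 5: (45 XOR b9) XOR 74 = fc XOR 74 = 88
byte 6: (e4 XOR 6f) XOR 20 = 8b XOR 20 = ab
byte 7: (ea XOR b1) XOR 2f = 5b XOR 2f = 74

9a 83 df 5b 7b 88 ab 74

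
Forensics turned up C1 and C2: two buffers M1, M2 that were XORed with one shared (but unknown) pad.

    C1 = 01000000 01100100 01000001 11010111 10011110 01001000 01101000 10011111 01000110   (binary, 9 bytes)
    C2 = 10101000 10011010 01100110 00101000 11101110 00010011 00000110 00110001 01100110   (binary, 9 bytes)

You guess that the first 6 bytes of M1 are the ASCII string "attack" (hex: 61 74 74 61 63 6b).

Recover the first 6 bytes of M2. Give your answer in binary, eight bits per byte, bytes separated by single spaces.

First, C1 ⊕ C2 = (M1 ⊕ K) ⊕ (M2 ⊕ K) = M1 ⊕ M2, so the key drops out. Then M2 = (M1 ⊕ M2) ⊕ M1 over the first 6 bytes.
byte 0: (40 ⊕ a8) ⊕ 61 = e8 ⊕ 61 = 89
byte 1: (64 ⊕ 9a) ⊕ 74 = fe ⊕ 74 = 8a
byte 2: (41 ⊕ 66) ⊕ 74 = 27 ⊕ 74 = 53
byte 3: (d7 ⊕ 28) ⊕ 61 = ff ⊕ 61 = 9e
byte 4: (9e ⊕ ee) ⊕ 63 = 70 ⊕ 63 = 13
byte 5: (48 ⊕ 13) ⊕ 6b = 5b ⊕ 6b = 30

10001001 10001010 01010011 10011110 00010011 00110000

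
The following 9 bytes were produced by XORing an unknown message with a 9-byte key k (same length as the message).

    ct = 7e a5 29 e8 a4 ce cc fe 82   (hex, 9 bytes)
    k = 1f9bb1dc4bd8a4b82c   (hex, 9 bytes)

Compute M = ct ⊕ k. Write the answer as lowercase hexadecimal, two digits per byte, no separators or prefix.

XOR is its own inverse, so applying the key byte-wise gives the result directly.
byte 0: 7e xor 1f = 61
byte 1: a5 xor 9b = 3e
byte 2: 29 xor b1 = 98
byte 3: e8 xor dc = 34
byte 4: a4 xor 4b = ef
byte 5: ce xor d8 = 16
byte 6: cc xor a4 = 68
byte 7: fe xor b8 = 46
byte 8: 82 xor 2c = ae

613e9834ef166846ae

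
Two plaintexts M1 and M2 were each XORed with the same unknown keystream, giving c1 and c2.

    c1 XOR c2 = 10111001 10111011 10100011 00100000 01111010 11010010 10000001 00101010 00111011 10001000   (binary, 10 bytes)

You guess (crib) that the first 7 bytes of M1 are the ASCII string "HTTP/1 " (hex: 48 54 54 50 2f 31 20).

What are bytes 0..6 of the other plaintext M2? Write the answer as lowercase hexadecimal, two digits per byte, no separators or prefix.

f1eff77055e3a1

Since c1 ⊕ c2 = M1 ⊕ M2, XORing with the guessed M1 bytes yields the corresponding M2 bytes: M2 = (c1 ⊕ c2) ⊕ M1.
b9 ⊕ 48 = f1
bb ⊕ 54 = ef
a3 ⊕ 54 = f7
20 ⊕ 50 = 70
7a ⊕ 2f = 55
d2 ⊕ 31 = e3
81 ⊕ 20 = a1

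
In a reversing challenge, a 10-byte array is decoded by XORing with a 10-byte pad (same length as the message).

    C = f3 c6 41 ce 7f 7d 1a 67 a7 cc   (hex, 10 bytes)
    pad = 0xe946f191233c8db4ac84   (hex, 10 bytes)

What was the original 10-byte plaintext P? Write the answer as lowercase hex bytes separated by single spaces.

11110011 ^ 11101001 = 00011010
11000110 ^ 01000110 = 10000000
01000001 ^ 11110001 = 10110000
11001110 ^ 10010001 = 01011111
01111111 ^ 00100011 = 01011100
01111101 ^ 00111100 = 01000001
00011010 ^ 10001101 = 10010111
01100111 ^ 10110100 = 11010011
10100111 ^ 10101100 = 00001011
11001100 ^ 10000100 = 01001000

1a 80 b0 5f 5c 41 97 d3 0b 48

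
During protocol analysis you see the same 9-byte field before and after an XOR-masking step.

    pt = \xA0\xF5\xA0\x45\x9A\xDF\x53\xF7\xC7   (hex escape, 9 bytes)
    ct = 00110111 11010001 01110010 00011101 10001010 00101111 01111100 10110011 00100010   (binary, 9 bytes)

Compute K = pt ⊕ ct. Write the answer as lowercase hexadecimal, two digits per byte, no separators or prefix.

9724d25810f02f44e5

Since ct = pt ⊕ K, XORing both sides with pt gives K = pt ⊕ ct.
byte 0: 160 XOR  55 = 151
byte 1: 245 XOR 209 =  36
byte 2: 160 XOR 114 = 210
byte 3:  69 XOR  29 =  88
byte 4: 154 XOR 138 =  16
byte 5: 223 XOR  47 = 240
byte 6:  83 XOR 124 =  47
byte 7: 247 XOR 179 =  68
byte 8: 199 XOR  34 = 229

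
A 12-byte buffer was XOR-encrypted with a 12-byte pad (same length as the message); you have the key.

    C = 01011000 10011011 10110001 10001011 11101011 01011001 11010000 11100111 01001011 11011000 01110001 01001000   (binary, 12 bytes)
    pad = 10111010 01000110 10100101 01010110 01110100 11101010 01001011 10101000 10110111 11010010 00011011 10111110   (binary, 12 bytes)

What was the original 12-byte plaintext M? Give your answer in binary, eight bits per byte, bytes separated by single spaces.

11100010 11011101 00010100 11011101 10011111 10110011 10011011 01001111 11111100 00001010 01101010 11110110

XOR is its own inverse, so applying the key byte-wise gives the result directly.
 88 ⊕ 186 = 226
155 ⊕  70 = 221
177 ⊕ 165 =  20
139 ⊕  86 = 221
235 ⊕ 116 = 159
 89 ⊕ 234 = 179
208 ⊕  75 = 155
231 ⊕ 168 =  79
 75 ⊕ 183 = 252
216 ⊕ 210 =  10
113 ⊕  27 = 106
 72 ⊕ 190 = 246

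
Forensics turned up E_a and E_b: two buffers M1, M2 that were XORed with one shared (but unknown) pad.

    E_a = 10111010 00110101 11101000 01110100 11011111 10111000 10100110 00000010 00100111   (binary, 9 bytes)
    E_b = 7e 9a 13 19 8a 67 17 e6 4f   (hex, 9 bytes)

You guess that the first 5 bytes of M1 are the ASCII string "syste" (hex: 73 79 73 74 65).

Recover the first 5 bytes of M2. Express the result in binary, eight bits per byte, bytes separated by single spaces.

First, E_a ⊕ E_b = (M1 ⊕ K) ⊕ (M2 ⊕ K) = M1 ⊕ M2, so the key drops out. Then M2 = (M1 ⊕ M2) ⊕ M1 over the first 5 bytes.
byte 0: (ba ⊕ 7e) ⊕ 73 = c4 ⊕ 73 = b7
byte 1: (35 ⊕ 9a) ⊕ 79 = af ⊕ 79 = d6
byte 2: (e8 ⊕ 13) ⊕ 73 = fb ⊕ 73 = 88
byte 3: (74 ⊕ 19) ⊕ 74 = 6d ⊕ 74 = 19
byte 4: (df ⊕ 8a) ⊕ 65 = 55 ⊕ 65 = 30

10110111 11010110 10001000 00011001 00110000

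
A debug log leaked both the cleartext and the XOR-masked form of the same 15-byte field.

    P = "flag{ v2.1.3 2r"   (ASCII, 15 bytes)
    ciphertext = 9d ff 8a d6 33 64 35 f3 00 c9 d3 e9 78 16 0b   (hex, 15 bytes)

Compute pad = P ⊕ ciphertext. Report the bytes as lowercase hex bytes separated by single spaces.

fb 93 eb b1 48 44 43 c1 2e f8 fd da 58 24 79

Since ciphertext = P ⊕ pad, XORing both sides with P gives pad = P ⊕ ciphertext.
byte 0: 102 ⊕ 157 = 251
byte 1: 108 ⊕ 255 = 147
byte 2:  97 ⊕ 138 = 235
byte 3: 103 ⊕ 214 = 177
byte 4: 123 ⊕  51 =  72
byte 5:  32 ⊕ 100 =  68
byte 6: 118 ⊕  53 =  67
byte 7:  50 ⊕ 243 = 193
byte 8:  46 ⊕   0 =  46
byte 9:  49 ⊕ 201 = 248
byte 10:  46 ⊕ 211 = 253
byte 11:  51 ⊕ 233 = 218
byte 12:  32 ⊕ 120 =  88
byte 13:  50 ⊕  22 =  36
byte 14: 114 ⊕  11 = 121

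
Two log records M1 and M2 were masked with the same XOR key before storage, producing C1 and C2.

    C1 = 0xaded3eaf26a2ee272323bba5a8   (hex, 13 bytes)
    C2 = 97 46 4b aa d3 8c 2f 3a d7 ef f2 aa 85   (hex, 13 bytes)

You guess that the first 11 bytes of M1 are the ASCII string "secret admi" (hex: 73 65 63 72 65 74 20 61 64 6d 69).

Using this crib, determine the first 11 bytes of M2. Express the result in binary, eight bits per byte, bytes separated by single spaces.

First, C1 ⊕ C2 = (M1 ⊕ K) ⊕ (M2 ⊕ K) = M1 ⊕ M2, so the key drops out. Then M2 = (M1 ⊕ M2) ⊕ M1 over the first 11 bytes.
byte 0: (ad XOR 97) XOR 73 = 3a XOR 73 = 49
byte 1: (ed XOR 46) XOR 65 = ab XOR 65 = ce
byte 2: (3e XOR 4b) XOR 63 = 75 XOR 63 = 16
byte 3: (af XOR aa) XOR 72 = 05 XOR 72 = 77
byte 4: (26 XOR d3) XOR 65 = f5 XOR 65 = 90
byte 5: (a2 XOR 8c) XOR 74 = 2e XOR 74 = 5a
byte 6: (ee XOR 2f) XOR 20 = c1 XOR 20 = e1
byte 7: (27 XOR 3a) XOR 61 = 1d XOR 61 = 7c
byte 8: (23 XOR d7) XOR 64 = f4 XOR 64 = 90
byte 9: (23 XOR ef) XOR 6d = cc XOR 6d = a1
byte 10: (bb XOR f2) XOR 69 = 49 XOR 69 = 20

01001001 11001110 00010110 01110111 10010000 01011010 11100001 01111100 10010000 10100001 00100000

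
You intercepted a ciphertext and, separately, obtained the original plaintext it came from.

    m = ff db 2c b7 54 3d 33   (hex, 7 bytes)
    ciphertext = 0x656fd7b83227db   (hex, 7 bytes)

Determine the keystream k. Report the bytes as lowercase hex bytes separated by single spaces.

Since ciphertext = m ⊕ k, XORing both sides with m gives k = m ⊕ ciphertext.
255 ^ 101 = 154
219 ^ 111 = 180
 44 ^ 215 = 251
183 ^ 184 =  15
 84 ^  50 = 102
 61 ^  39 =  26
 51 ^ 219 = 232

9a b4 fb 0f 66 1a e8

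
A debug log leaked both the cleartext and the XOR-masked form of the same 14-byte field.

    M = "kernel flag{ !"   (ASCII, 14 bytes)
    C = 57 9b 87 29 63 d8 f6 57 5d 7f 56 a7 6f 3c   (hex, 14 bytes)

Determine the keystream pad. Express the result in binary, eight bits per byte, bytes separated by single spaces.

00111100 11111110 11110101 01000111 00000110 10110100 11010110 00110001 00110001 00011110 00110001 11011100 01001111 00011101

Since C = M ⊕ pad, XORing both sides with M gives pad = M ⊕ C.
byte 0: 6b ^ 57 = 3c
byte 1: 65 ^ 9b = fe
byte 2: 72 ^ 87 = f5
byte 3: 6e ^ 29 = 47
byte 4: 65 ^ 63 = 06
byte 5: 6c ^ d8 = b4
byte 6: 20 ^ f6 = d6
byte 7: 66 ^ 57 = 31
byte 8: 6c ^ 5d = 31
byte 9: 61 ^ 7f = 1e
byte 10: 67 ^ 56 = 31
byte 11: 7b ^ a7 = dc
byte 12: 20 ^ 6f = 4f
byte 13: 21 ^ 3c = 1d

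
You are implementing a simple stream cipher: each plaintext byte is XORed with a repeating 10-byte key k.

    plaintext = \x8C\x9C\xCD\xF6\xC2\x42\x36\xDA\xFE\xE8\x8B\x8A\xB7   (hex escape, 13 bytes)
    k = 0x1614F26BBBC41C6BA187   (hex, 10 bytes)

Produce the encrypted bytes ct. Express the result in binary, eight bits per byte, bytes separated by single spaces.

10011010 10001000 00111111 10011101 01111001 10000110 00101010 10110001 01011111 01101111 10011101 10011110 01000101

The 10-byte key repeats, so the effective keystream is 16 14 f2 6b bb c4 1c 6b a1 87 16 14 f2.
byte 0: 8c xor 16 = 9a
byte 1: 9c xor 14 = 88
byte 2: cd xor f2 = 3f
byte 3: f6 xor 6b = 9d
byte 4: c2 xor bb = 79
byte 5: 42 xor c4 = 86
byte 6: 36 xor 1c = 2a
byte 7: da xor 6b = b1
byte 8: fe xor a1 = 5f
byte 9: e8 xor 87 = 6f
byte 10: 8b xor 16 = 9d
byte 11: 8a xor 14 = 9e
byte 12: b7 xor f2 = 45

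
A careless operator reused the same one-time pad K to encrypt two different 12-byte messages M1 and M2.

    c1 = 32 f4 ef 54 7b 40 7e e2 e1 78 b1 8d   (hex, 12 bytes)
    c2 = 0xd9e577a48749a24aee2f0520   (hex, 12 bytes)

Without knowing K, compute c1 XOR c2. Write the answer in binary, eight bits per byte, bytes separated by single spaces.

11101011 00010001 10011000 11110000 11111100 00001001 11011100 10101000 00001111 01010111 10110100 10101101

c1 ⊕ c2 = (M1 ⊕ K) ⊕ (M2 ⊕ K) = M1 ⊕ M2 — the shared key cancels under XOR.
00110010 xor 11011001 = 11101011
11110100 xor 11100101 = 00010001
11101111 xor 01110111 = 10011000
01010100 xor 10100100 = 11110000
01111011 xor 10000111 = 11111100
01000000 xor 01001001 = 00001001
01111110 xor 10100010 = 11011100
11100010 xor 01001010 = 10101000
11100001 xor 11101110 = 00001111
01111000 xor 00101111 = 01010111
10110001 xor 00000101 = 10110100
10001101 xor 00100000 = 10101101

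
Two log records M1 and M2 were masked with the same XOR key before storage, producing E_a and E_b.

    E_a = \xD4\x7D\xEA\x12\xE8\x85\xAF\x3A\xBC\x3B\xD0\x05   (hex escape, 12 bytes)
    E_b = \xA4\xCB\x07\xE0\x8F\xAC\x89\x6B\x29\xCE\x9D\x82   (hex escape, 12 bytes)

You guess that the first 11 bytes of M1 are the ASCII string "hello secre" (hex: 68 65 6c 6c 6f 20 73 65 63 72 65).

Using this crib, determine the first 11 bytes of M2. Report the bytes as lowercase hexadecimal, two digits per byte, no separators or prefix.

First, E_a ⊕ E_b = (M1 ⊕ K) ⊕ (M2 ⊕ K) = M1 ⊕ M2, so the key drops out. Then M2 = (M1 ⊕ M2) ⊕ M1 over the first 11 bytes.
byte 0: (d4 ^ a4) ^ 68 = 70 ^ 68 = 18
byte 1: (7d ^ cb) ^ 65 = b6 ^ 65 = d3
byte 2: (ea ^ 07) ^ 6c = ed ^ 6c = 81
byte 3: (12 ^ e0) ^ 6c = f2 ^ 6c = 9e
byte 4: (e8 ^ 8f) ^ 6f = 67 ^ 6f = 08
byte 5: (85 ^ ac) ^ 20 = 29 ^ 20 = 09
byte 6: (af ^ 89) ^ 73 = 26 ^ 73 = 55
byte 7: (3a ^ 6b) ^ 65 = 51 ^ 65 = 34
byte 8: (bc ^ 29) ^ 63 = 95 ^ 63 = f6
byte 9: (3b ^ ce) ^ 72 = f5 ^ 72 = 87
byte 10: (d0 ^ 9d) ^ 65 = 4d ^ 65 = 28

18d3819e08095534f68728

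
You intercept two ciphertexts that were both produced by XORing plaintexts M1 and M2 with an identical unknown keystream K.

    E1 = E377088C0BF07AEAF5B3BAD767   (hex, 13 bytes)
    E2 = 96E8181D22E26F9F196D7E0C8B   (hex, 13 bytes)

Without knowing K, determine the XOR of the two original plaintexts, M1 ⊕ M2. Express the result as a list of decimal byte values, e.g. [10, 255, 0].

[117, 159, 16, 145, 41, 18, 21, 117, 236, 222, 196, 219, 236]

E1 ⊕ E2 = (M1 ⊕ K) ⊕ (M2 ⊕ K) = M1 ⊕ M2 — the shared key cancels under XOR.
11100011 xor 10010110 = 01110101
01110111 xor 11101000 = 10011111
00001000 xor 00011000 = 00010000
10001100 xor 00011101 = 10010001
00001011 xor 00100010 = 00101001
11110000 xor 11100010 = 00010010
01111010 xor 01101111 = 00010101
11101010 xor 10011111 = 01110101
11110101 xor 00011001 = 11101100
10110011 xor 01101101 = 11011110
10111010 xor 01111110 = 11000100
11010111 xor 00001100 = 11011011
01100111 xor 10001011 = 11101100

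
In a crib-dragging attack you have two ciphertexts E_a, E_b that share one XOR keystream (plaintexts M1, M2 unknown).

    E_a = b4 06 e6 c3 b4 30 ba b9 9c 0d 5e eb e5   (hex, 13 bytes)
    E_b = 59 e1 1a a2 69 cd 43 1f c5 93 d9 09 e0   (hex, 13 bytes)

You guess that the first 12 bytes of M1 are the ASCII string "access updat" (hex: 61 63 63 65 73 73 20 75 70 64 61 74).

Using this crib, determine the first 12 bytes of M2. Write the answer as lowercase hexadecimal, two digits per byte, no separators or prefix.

First, E_a ⊕ E_b = (M1 ⊕ K) ⊕ (M2 ⊕ K) = M1 ⊕ M2, so the key drops out. Then M2 = (M1 ⊕ M2) ⊕ M1 over the first 12 bytes.
byte 0: (b4 XOR 59) XOR 61 = ed XOR 61 = 8c
byte 1: (06 XOR e1) XOR 63 = e7 XOR 63 = 84
byte 2: (e6 XOR 1a) XOR 63 = fc XOR 63 = 9f
byte 3: (c3 XOR a2) XOR 65 = 61 XOR 65 = 04
byte 4: (b4 XOR 69) XOR 73 = dd XOR 73 = ae
byte 5: (30 XOR cd) XOR 73 = fd XOR 73 = 8e
byte 6: (ba XOR 43) XOR 20 = f9 XOR 20 = d9
byte 7: (b9 XOR 1f) XOR 75 = a6 XOR 75 = d3
byte 8: (9c XOR c5) XOR 70 = 59 XOR 70 = 29
byte 9: (0d XOR 93) XOR 64 = 9e XOR 64 = fa
byte 10: (5e XOR d9) XOR 61 = 87 XOR 61 = e6
byte 11: (eb XOR 09) XOR 74 = e2 XOR 74 = 96

8c849f04ae8ed9d329fae696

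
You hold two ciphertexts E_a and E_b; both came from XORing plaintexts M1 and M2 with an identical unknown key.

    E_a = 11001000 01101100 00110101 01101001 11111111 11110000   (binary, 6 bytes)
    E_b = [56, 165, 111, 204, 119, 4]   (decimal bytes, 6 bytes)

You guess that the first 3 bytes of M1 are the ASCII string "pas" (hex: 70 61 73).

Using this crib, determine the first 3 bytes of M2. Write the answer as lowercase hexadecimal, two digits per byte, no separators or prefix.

80a829

First, E_a ⊕ E_b = (M1 ⊕ K) ⊕ (M2 ⊕ K) = M1 ⊕ M2, so the key drops out. Then M2 = (M1 ⊕ M2) ⊕ M1 over the first 3 bytes.
byte 0: (c8 XOR 38) XOR 70 = f0 XOR 70 = 80
byte 1: (6c XOR a5) XOR 61 = c9 XOR 61 = a8
byte 2: (35 XOR 6f) XOR 73 = 5a XOR 73 = 29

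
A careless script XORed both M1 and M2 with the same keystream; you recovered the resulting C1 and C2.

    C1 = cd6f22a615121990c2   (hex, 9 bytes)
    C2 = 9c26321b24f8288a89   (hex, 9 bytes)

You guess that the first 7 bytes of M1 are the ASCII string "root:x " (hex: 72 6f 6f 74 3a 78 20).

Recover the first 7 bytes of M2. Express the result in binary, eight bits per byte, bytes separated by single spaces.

First, C1 ⊕ C2 = (M1 ⊕ K) ⊕ (M2 ⊕ K) = M1 ⊕ M2, so the key drops out. Then M2 = (M1 ⊕ M2) ⊕ M1 over the first 7 bytes.
byte 0: (cd ⊕ 9c) ⊕ 72 = 51 ⊕ 72 = 23
byte 1: (6f ⊕ 26) ⊕ 6f = 49 ⊕ 6f = 26
byte 2: (22 ⊕ 32) ⊕ 6f = 10 ⊕ 6f = 7f
byte 3: (a6 ⊕ 1b) ⊕ 74 = bd ⊕ 74 = c9
byte 4: (15 ⊕ 24) ⊕ 3a = 31 ⊕ 3a = 0b
byte 5: (12 ⊕ f8) ⊕ 78 = ea ⊕ 78 = 92
byte 6: (19 ⊕ 28) ⊕ 20 = 31 ⊕ 20 = 11

00100011 00100110 01111111 11001001 00001011 10010010 00010001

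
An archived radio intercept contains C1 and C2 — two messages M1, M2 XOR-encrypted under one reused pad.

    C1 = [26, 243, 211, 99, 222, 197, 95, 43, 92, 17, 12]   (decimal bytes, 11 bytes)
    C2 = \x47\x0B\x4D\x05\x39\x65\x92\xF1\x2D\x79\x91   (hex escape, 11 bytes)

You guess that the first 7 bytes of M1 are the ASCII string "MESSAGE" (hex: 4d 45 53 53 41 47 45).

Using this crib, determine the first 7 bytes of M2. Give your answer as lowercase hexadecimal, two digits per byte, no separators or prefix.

First, C1 ⊕ C2 = (M1 ⊕ K) ⊕ (M2 ⊕ K) = M1 ⊕ M2, so the key drops out. Then M2 = (M1 ⊕ M2) ⊕ M1 over the first 7 bytes.
byte 0: (1a ^ 47) ^ 4d = 5d ^ 4d = 10
byte 1: (f3 ^ 0b) ^ 45 = f8 ^ 45 = bd
byte 2: (d3 ^ 4d) ^ 53 = 9e ^ 53 = cd
byte 3: (63 ^ 05) ^ 53 = 66 ^ 53 = 35
byte 4: (de ^ 39) ^ 41 = e7 ^ 41 = a6
byte 5: (c5 ^ 65) ^ 47 = a0 ^ 47 = e7
byte 6: (5f ^ 92) ^ 45 = cd ^ 45 = 88

10bdcd35a6e788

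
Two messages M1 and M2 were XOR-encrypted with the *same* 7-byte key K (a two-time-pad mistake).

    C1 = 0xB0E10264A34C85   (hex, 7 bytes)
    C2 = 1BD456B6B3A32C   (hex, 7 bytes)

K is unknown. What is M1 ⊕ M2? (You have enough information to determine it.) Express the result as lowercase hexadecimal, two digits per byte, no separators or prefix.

C1 ⊕ C2 = (M1 ⊕ K) ⊕ (M2 ⊕ K) = M1 ⊕ M2 — the shared key cancels under XOR.
b0 ^ 1b = ab
e1 ^ d4 = 35
02 ^ 56 = 54
64 ^ b6 = d2
a3 ^ b3 = 10
4c ^ a3 = ef
85 ^ 2c = a9

ab3554d210efa9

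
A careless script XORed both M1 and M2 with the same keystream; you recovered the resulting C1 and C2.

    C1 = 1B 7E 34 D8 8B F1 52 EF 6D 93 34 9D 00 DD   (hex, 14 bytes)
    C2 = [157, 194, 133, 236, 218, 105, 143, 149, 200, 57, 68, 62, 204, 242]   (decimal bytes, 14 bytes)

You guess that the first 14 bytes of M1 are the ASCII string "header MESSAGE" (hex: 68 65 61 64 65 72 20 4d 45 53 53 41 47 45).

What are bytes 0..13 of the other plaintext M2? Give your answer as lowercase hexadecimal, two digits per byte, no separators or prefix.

First, C1 ⊕ C2 = (M1 ⊕ K) ⊕ (M2 ⊕ K) = M1 ⊕ M2, so the key drops out. Then M2 = (M1 ⊕ M2) ⊕ M1 over the first 14 bytes.
byte 0: (1b XOR 9d) XOR 68 = 86 XOR 68 = ee
byte 1: (7e XOR c2) XOR 65 = bc XOR 65 = d9
byte 2: (34 XOR 85) XOR 61 = b1 XOR 61 = d0
byte 3: (d8 XOR ec) XOR 64 = 34 XOR 64 = 50
byte 4: (8b XOR da) XOR 65 = 51 XOR 65 = 34
byte 5: (f1 XOR 69) XOR 72 = 98 XOR 72 = ea
byte 6: (52 XOR 8f) XOR 20 = dd XOR 20 = fd
byte 7: (ef XOR 95) XOR 4d = 7a XOR 4d = 37
byte 8: (6d XOR c8) XOR 45 = a5 XOR 45 = e0
byte 9: (93 XOR 39) XOR 53 = aa XOR 53 = f9
byte 10: (34 XOR 44) XOR 53 = 70 XOR 53 = 23
byte 11: (9d XOR 3e) XOR 41 = a3 XOR 41 = e2
byte 12: (00 XOR cc) XOR 47 = cc XOR 47 = 8b
byte 13: (dd XOR f2) XOR 45 = 2f XOR 45 = 6a

eed9d05034eafd37e0f923e28b6a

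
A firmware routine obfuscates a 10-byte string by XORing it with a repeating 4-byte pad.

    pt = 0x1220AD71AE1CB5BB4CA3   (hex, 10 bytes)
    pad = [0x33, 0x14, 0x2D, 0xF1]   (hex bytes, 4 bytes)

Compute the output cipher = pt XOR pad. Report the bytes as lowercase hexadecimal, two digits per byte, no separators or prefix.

213480809d08984a7fb7

The 4-byte key repeats, so the effective keystream is 33 14 2d f1 33 14 2d f1 33 14.
byte 0: 12 ⊕ 33 = 21
byte 1: 20 ⊕ 14 = 34
byte 2: ad ⊕ 2d = 80
byte 3: 71 ⊕ f1 = 80
byte 4: ae ⊕ 33 = 9d
byte 5: 1c ⊕ 14 = 08
byte 6: b5 ⊕ 2d = 98
byte 7: bb ⊕ f1 = 4a
byte 8: 4c ⊕ 33 = 7f
byte 9: a3 ⊕ 14 = b7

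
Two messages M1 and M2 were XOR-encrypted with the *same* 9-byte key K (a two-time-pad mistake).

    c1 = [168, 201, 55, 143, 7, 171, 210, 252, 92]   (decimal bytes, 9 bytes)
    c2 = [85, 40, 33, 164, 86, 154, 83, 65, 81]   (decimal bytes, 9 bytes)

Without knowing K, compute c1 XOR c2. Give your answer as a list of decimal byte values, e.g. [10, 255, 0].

[253, 225, 22, 43, 81, 49, 129, 189, 13]

c1 ⊕ c2 = (M1 ⊕ K) ⊕ (M2 ⊕ K) = M1 ⊕ M2 — the shared key cancels under XOR.
168 XOR  85 = 253
201 XOR  40 = 225
 55 XOR  33 =  22
143 XOR 164 =  43
  7 XOR  86 =  81
171 XOR 154 =  49
210 XOR  83 = 129
252 XOR  65 = 189
 92 XOR  81 =  13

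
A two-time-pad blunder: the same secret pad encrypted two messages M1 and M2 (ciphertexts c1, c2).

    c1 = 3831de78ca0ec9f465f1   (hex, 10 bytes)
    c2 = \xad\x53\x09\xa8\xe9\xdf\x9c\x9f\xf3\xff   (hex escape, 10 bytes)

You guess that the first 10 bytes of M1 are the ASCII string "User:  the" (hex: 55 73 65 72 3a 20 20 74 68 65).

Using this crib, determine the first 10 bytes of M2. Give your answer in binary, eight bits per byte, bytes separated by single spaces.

First, c1 ⊕ c2 = (M1 ⊕ K) ⊕ (M2 ⊕ K) = M1 ⊕ M2, so the key drops out. Then M2 = (M1 ⊕ M2) ⊕ M1 over the first 10 bytes.
byte 0: (38 XOR ad) XOR 55 = 95 XOR 55 = c0
byte 1: (31 XOR 53) XOR 73 = 62 XOR 73 = 11
byte 2: (de XOR 09) XOR 65 = d7 XOR 65 = b2
byte 3: (78 XOR a8) XOR 72 = d0 XOR 72 = a2
byte 4: (ca XOR e9) XOR 3a = 23 XOR 3a = 19
byte 5: (0e XOR df) XOR 20 = d1 XOR 20 = f1
byte 6: (c9 XOR 9c) XOR 20 = 55 XOR 20 = 75
byte 7: (f4 XOR 9f) XOR 74 = 6b XOR 74 = 1f
byte 8: (65 XOR f3) XOR 68 = 96 XOR 68 = fe
byte 9: (f1 XOR ff) XOR 65 = 0e XOR 65 = 6b

11000000 00010001 10110010 10100010 00011001 11110001 01110101 00011111 11111110 01101011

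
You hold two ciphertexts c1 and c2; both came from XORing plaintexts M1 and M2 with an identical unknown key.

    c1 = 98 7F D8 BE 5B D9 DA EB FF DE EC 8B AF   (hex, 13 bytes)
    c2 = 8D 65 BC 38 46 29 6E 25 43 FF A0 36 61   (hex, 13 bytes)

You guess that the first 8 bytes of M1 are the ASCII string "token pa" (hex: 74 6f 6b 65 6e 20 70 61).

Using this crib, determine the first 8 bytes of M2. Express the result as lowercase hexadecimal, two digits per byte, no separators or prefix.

First, c1 ⊕ c2 = (M1 ⊕ K) ⊕ (M2 ⊕ K) = M1 ⊕ M2, so the key drops out. Then M2 = (M1 ⊕ M2) ⊕ M1 over the first 8 bytes.
byte 0: (98 XOR 8d) XOR 74 = 15 XOR 74 = 61
byte 1: (7f XOR 65) XOR 6f = 1a XOR 6f = 75
byte 2: (d8 XOR bc) XOR 6b = 64 XOR 6b = 0f
byte 3: (be XOR 38) XOR 65 = 86 XOR 65 = e3
byte 4: (5b XOR 46) XOR 6e = 1d XOR 6e = 73
byte 5: (d9 XOR 29) XOR 20 = f0 XOR 20 = d0
byte 6: (da XOR 6e) XOR 70 = b4 XOR 70 = c4
byte 7: (eb XOR 25) XOR 61 = ce XOR 61 = af

61750fe373d0c4af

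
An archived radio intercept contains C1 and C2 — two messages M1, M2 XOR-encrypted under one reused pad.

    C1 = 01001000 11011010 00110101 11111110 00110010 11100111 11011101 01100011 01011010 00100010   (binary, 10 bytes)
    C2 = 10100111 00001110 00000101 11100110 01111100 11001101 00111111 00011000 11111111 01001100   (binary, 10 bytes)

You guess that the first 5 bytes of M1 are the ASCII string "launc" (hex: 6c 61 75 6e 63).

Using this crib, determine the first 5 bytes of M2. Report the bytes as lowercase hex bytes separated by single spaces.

First, C1 ⊕ C2 = (M1 ⊕ K) ⊕ (M2 ⊕ K) = M1 ⊕ M2, so the key drops out. Then M2 = (M1 ⊕ M2) ⊕ M1 over the first 5 bytes.
byte 0: (48 ⊕ a7) ⊕ 6c = ef ⊕ 6c = 83
byte 1: (da ⊕ 0e) ⊕ 61 = d4 ⊕ 61 = b5
byte 2: (35 ⊕ 05) ⊕ 75 = 30 ⊕ 75 = 45
byte 3: (fe ⊕ e6) ⊕ 6e = 18 ⊕ 6e = 76
byte 4: (32 ⊕ 7c) ⊕ 63 = 4e ⊕ 63 = 2d

83 b5 45 76 2d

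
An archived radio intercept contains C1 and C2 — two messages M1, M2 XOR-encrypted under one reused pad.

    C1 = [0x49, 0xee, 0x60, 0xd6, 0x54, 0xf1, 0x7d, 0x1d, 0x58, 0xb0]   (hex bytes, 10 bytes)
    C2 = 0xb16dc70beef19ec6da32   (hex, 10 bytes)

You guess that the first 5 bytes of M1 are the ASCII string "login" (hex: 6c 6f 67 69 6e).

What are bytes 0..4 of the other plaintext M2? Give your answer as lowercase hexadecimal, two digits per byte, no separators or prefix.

First, C1 ⊕ C2 = (M1 ⊕ K) ⊕ (M2 ⊕ K) = M1 ⊕ M2, so the key drops out. Then M2 = (M1 ⊕ M2) ⊕ M1 over the first 5 bytes.
byte 0: (49 ⊕ b1) ⊕ 6c = f8 ⊕ 6c = 94
byte 1: (ee ⊕ 6d) ⊕ 6f = 83 ⊕ 6f = ec
byte 2: (60 ⊕ c7) ⊕ 67 = a7 ⊕ 67 = c0
byte 3: (d6 ⊕ 0b) ⊕ 69 = dd ⊕ 69 = b4
byte 4: (54 ⊕ ee) ⊕ 6e = ba ⊕ 6e = d4

94ecc0b4d4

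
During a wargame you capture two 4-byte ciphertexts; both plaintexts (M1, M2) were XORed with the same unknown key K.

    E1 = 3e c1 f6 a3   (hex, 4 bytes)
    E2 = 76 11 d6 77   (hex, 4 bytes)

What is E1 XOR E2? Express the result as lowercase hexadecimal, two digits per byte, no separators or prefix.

E1 ⊕ E2 = (M1 ⊕ K) ⊕ (M2 ⊕ K) = M1 ⊕ M2 — the shared key cancels under XOR.
 62 XOR 118 =  72
193 XOR  17 = 208
246 XOR 214 =  32
163 XOR 119 = 212

48d020d4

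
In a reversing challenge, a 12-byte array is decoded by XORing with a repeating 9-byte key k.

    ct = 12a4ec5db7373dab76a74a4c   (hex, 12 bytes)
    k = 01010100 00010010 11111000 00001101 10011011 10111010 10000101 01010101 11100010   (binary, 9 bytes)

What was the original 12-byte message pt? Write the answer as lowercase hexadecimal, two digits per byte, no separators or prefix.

The 9-byte key repeats, so the effective keystream is 54 12 f8 0d 9b ba 85 55 e2 54 12 f8.
byte 0:  18 XOR  84 =  70
byte 1: 164 XOR  18 = 182
byte 2: 236 XOR 248 =  20
byte 3:  93 XOR  13 =  80
byte 4: 183 XOR 155 =  44
byte 5:  55 XOR 186 = 141
byte 6:  61 XOR 133 = 184
byte 7: 171 XOR  85 = 254
byte 8: 118 XOR 226 = 148
byte 9: 167 XOR  84 = 243
byte 10:  74 XOR  18 =  88
byte 11:  76 XOR 248 = 180

46b614502c8db8fe94f358b4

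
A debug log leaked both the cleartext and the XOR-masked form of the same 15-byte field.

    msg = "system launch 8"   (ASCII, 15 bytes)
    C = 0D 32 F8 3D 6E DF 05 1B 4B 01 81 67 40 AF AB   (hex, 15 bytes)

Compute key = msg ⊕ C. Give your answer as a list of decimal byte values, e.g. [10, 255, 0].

Since C = msg ⊕ key, XORing both sides with msg gives key = msg ⊕ C.
byte 0: 115 xor  13 = 126
byte 1: 121 xor  50 =  75
byte 2: 115 xor 248 = 139
byte 3: 116 xor  61 =  73
byte 4: 101 xor 110 =  11
byte 5: 109 xor 223 = 178
byte 6:  32 xor   5 =  37
byte 7: 108 xor  27 = 119
byte 8:  97 xor  75 =  42
byte 9: 117 xor   1 = 116
byte 10: 110 xor 129 = 239
byte 11:  99 xor 103 =   4
byte 12: 104 xor  64 =  40
byte 13:  32 xor 175 = 143
byte 14:  56 xor 171 = 147

[126, 75, 139, 73, 11, 178, 37, 119, 42, 116, 239, 4, 40, 143, 147]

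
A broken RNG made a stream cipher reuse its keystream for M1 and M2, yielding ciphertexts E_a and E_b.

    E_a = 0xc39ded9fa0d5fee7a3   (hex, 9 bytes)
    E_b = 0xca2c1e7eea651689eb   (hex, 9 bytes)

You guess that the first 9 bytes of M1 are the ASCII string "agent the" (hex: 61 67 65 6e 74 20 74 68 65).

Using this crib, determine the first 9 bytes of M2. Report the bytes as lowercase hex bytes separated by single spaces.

68 d6 96 8f 3e 90 9c 06 2d

First, E_a ⊕ E_b = (M1 ⊕ K) ⊕ (M2 ⊕ K) = M1 ⊕ M2, so the key drops out. Then M2 = (M1 ⊕ M2) ⊕ M1 over the first 9 bytes.
byte 0: (c3 ^ ca) ^ 61 = 09 ^ 61 = 68
byte 1: (9d ^ 2c) ^ 67 = b1 ^ 67 = d6
byte 2: (ed ^ 1e) ^ 65 = f3 ^ 65 = 96
byte 3: (9f ^ 7e) ^ 6e = e1 ^ 6e = 8f
byte 4: (a0 ^ ea) ^ 74 = 4a ^ 74 = 3e
byte 5: (d5 ^ 65) ^ 20 = b0 ^ 20 = 90
byte 6: (fe ^ 16) ^ 74 = e8 ^ 74 = 9c
byte 7: (e7 ^ 89) ^ 68 = 6e ^ 68 = 06
byte 8: (a3 ^ eb) ^ 65 = 48 ^ 65 = 2d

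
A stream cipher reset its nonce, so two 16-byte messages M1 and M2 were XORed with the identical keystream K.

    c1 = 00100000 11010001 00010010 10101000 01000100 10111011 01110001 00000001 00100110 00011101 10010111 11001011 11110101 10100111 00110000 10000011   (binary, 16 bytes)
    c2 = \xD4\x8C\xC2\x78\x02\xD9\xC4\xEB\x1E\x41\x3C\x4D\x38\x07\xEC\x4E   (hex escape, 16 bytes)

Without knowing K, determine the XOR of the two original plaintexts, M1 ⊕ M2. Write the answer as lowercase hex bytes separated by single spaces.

c1 ⊕ c2 = (M1 ⊕ K) ⊕ (M2 ⊕ K) = M1 ⊕ M2 — the shared key cancels under XOR.
20 XOR d4 = f4
d1 XOR 8c = 5d
12 XOR c2 = d0
a8 XOR 78 = d0
44 XOR 02 = 46
bb XOR d9 = 62
71 XOR c4 = b5
01 XOR eb = ea
26 XOR 1e = 38
1d XOR 41 = 5c
97 XOR 3c = ab
cb XOR 4d = 86
f5 XOR 38 = cd
a7 XOR 07 = a0
30 XOR ec = dc
83 XOR 4e = cd

f4 5d d0 d0 46 62 b5 ea 38 5c ab 86 cd a0 dc cd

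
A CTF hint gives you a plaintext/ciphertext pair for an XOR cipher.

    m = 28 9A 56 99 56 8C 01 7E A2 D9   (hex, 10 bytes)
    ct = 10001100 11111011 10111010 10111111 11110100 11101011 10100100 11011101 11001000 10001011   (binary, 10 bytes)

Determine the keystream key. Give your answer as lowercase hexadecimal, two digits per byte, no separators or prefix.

a461ec26a267a5a36a52

Since ct = m ⊕ key, XORing both sides with m gives key = m ⊕ ct.
00101000 xor 10001100 = 10100100
10011010 xor 11111011 = 01100001
01010110 xor 10111010 = 11101100
10011001 xor 10111111 = 00100110
01010110 xor 11110100 = 10100010
10001100 xor 11101011 = 01100111
00000001 xor 10100100 = 10100101
01111110 xor 11011101 = 10100011
10100010 xor 11001000 = 01101010
11011001 xor 10001011 = 01010010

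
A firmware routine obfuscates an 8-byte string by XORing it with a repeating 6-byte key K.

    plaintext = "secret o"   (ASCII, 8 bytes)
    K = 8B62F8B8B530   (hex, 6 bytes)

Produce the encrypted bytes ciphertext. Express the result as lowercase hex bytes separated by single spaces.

f8 07 9b ca d0 44 ab 0d

The 6-byte key repeats, so the effective keystream is 8b 62 f8 b8 b5 30 8b 62.
byte 0: 73 xor 8b = f8
byte 1: 65 xor 62 = 07
byte 2: 63 xor f8 = 9b
byte 3: 72 xor b8 = ca
byte 4: 65 xor b5 = d0
byte 5: 74 xor 30 = 44
byte 6: 20 xor 8b = ab
byte 7: 6f xor 62 = 0d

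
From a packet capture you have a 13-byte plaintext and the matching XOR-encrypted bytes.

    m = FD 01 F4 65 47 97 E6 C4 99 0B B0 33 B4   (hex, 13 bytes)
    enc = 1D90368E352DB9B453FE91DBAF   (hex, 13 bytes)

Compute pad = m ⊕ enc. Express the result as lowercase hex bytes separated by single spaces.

Since enc = m ⊕ pad, XORing both sides with m gives pad = m ⊕ enc.
11111101 XOR 00011101 = 11100000
00000001 XOR 10010000 = 10010001
11110100 XOR 00110110 = 11000010
01100101 XOR 10001110 = 11101011
01000111 XOR 00110101 = 01110010
10010111 XOR 00101101 = 10111010
11100110 XOR 10111001 = 01011111
11000100 XOR 10110100 = 01110000
10011001 XOR 01010011 = 11001010
00001011 XOR 11111110 = 11110101
10110000 XOR 10010001 = 00100001
00110011 XOR 11011011 = 11101000
10110100 XOR 10101111 = 00011011

e0 91 c2 eb 72 ba 5f 70 ca f5 21 e8 1b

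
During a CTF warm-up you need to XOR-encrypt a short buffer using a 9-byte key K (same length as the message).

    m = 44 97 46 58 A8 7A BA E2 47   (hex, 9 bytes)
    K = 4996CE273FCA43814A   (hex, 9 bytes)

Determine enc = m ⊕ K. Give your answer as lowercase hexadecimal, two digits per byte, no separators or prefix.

0d01887f97b0f9630d

44 ⊕ 49 = 0d
97 ⊕ 96 = 01
46 ⊕ ce = 88
58 ⊕ 27 = 7f
a8 ⊕ 3f = 97
7a ⊕ ca = b0
ba ⊕ 43 = f9
e2 ⊕ 81 = 63
47 ⊕ 4a = 0d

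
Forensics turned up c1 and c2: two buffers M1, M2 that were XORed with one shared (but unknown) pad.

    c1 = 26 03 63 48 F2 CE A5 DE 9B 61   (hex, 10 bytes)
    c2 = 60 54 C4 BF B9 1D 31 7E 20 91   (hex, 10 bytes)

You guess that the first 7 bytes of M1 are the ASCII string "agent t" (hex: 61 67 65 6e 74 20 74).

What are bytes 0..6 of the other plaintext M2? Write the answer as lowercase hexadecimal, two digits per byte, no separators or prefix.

2730c2993ff3e0

First, c1 ⊕ c2 = (M1 ⊕ K) ⊕ (M2 ⊕ K) = M1 ⊕ M2, so the key drops out. Then M2 = (M1 ⊕ M2) ⊕ M1 over the first 7 bytes.
byte 0: (26 ⊕ 60) ⊕ 61 = 46 ⊕ 61 = 27
byte 1: (03 ⊕ 54) ⊕ 67 = 57 ⊕ 67 = 30
byte 2: (63 ⊕ c4) ⊕ 65 = a7 ⊕ 65 = c2
byte 3: (48 ⊕ bf) ⊕ 6e = f7 ⊕ 6e = 99
byte 4: (f2 ⊕ b9) ⊕ 74 = 4b ⊕ 74 = 3f
byte 5: (ce ⊕ 1d) ⊕ 20 = d3 ⊕ 20 = f3
byte 6: (a5 ⊕ 31) ⊕ 74 = 94 ⊕ 74 = e0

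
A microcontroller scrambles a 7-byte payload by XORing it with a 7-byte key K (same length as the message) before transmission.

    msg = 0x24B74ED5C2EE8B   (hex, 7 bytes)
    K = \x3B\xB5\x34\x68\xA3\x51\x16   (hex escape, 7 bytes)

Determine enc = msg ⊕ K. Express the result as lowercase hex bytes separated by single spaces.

1f 02 7a bd 61 bf 9d

24 XOR 3b = 1f
b7 XOR b5 = 02
4e XOR 34 = 7a
d5 XOR 68 = bd
c2 XOR a3 = 61
ee XOR 51 = bf
8b XOR 16 = 9d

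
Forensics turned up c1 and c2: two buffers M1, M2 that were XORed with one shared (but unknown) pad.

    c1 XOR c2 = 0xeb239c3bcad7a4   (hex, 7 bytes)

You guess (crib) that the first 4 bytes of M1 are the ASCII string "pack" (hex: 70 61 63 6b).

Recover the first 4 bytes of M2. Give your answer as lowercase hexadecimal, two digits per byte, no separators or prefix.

9b42ff50

Since c1 ⊕ c2 = M1 ⊕ M2, XORing with the guessed M1 bytes yields the corresponding M2 bytes: M2 = (c1 ⊕ c2) ⊕ M1.
byte 0: 11101011 ⊕ 01110000 = 10011011
byte 1: 00100011 ⊕ 01100001 = 01000010
byte 2: 10011100 ⊕ 01100011 = 11111111
byte 3: 00111011 ⊕ 01101011 = 01010000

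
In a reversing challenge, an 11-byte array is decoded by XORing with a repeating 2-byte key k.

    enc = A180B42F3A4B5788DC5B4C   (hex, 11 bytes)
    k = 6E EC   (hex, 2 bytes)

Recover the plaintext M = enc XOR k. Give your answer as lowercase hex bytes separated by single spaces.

The 2-byte key repeats, so the effective keystream is 6e ec 6e ec 6e ec 6e ec 6e ec 6e.
byte 0: a1 XOR 6e = cf
byte 1: 80 XOR ec = 6c
byte 2: b4 XOR 6e = da
byte 3: 2f XOR ec = c3
byte 4: 3a XOR 6e = 54
byte 5: 4b XOR ec = a7
byte 6: 57 XOR 6e = 39
byte 7: 88 XOR ec = 64
byte 8: dc XOR 6e = b2
byte 9: 5b XOR ec = b7
byte 10: 4c XOR 6e = 22

cf 6c da c3 54 a7 39 64 b2 b7 22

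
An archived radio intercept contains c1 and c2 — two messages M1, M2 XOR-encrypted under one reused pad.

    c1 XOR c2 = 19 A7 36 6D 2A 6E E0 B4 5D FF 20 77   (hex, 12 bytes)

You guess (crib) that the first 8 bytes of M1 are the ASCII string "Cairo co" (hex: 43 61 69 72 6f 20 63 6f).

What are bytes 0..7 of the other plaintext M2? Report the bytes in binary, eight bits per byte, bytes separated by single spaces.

01011010 11000110 01011111 00011111 01000101 01001110 10000011 11011011

Since c1 ⊕ c2 = M1 ⊕ M2, XORing with the guessed M1 bytes yields the corresponding M2 bytes: M2 = (c1 ⊕ c2) ⊕ M1.
byte 0:  25 ⊕  67 =  90
byte 1: 167 ⊕  97 = 198
byte 2:  54 ⊕ 105 =  95
byte 3: 109 ⊕ 114 =  31
byte 4:  42 ⊕ 111 =  69
byte 5: 110 ⊕  32 =  78
byte 6: 224 ⊕  99 = 131
byte 7: 180 ⊕ 111 = 219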